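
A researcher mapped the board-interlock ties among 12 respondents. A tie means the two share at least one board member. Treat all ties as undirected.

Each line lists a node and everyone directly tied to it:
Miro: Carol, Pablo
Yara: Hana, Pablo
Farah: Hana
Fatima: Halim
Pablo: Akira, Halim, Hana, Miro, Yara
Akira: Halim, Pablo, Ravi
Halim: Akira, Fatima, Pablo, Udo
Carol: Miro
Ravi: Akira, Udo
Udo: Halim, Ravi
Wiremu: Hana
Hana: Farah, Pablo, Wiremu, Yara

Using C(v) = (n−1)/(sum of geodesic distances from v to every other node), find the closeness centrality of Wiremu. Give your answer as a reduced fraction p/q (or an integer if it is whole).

Distances from Wiremu: Akira:3, Carol:4, Farah:2, Fatima:4, Halim:3, Hana:1, Miro:3, Pablo:2, Ravi:4, Udo:4, Yara:2. Sum = 32.
n = 12, so closeness = 11/32.

11/32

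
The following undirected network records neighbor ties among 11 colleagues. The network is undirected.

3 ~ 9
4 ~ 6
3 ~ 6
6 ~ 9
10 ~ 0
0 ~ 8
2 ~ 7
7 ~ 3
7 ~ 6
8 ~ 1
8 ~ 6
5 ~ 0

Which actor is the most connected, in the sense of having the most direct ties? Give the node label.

6

Degrees — 0:3, 1:1, 2:1, 3:3, 4:1, 5:1, 6:5, 7:3, 8:3, 9:2, 10:1.
The maximum is 5, attained only by 6.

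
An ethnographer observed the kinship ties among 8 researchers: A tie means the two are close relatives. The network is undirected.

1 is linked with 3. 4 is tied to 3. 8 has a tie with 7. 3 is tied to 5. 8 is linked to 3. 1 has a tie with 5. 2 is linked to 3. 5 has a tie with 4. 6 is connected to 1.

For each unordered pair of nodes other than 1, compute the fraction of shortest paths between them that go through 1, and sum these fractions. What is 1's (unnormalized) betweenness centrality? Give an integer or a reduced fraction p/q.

Pairs whose geodesics pass through 1 — 4–6: 2/2; 7–6: 1; 2–6: 1; 6–8: 1; 6–3: 1; 6–5: 1.
All other pairs contribute 0.
Summing the contributions gives betweenness(1) = 6.

6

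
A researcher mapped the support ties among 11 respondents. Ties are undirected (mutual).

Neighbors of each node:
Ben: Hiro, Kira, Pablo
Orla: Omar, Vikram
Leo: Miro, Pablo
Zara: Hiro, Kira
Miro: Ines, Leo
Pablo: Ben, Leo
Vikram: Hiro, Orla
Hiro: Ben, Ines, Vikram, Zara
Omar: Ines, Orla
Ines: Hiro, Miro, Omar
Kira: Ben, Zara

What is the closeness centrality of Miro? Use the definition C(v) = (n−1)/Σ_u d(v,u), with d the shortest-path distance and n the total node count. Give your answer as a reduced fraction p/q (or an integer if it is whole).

5/12

Distances from Miro: Ben:3, Hiro:2, Ines:1, Kira:4, Leo:1, Omar:2, Orla:3, Pablo:2, Vikram:3, Zara:3. Sum = 24.
n = 11, so closeness = 10/24 = 5/12.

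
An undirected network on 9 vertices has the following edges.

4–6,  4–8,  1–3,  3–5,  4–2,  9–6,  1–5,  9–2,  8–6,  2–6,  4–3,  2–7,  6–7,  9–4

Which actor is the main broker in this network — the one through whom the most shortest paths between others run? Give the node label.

Unnormalized betweenness of each node: 1:0, 2:5/2, 3:12, 4:16, 5:0, 6:9/2, 7:0, 8:0, 9:0.
4 has the largest value, 16, making it the main broker — the node through which the most shortest paths run.

4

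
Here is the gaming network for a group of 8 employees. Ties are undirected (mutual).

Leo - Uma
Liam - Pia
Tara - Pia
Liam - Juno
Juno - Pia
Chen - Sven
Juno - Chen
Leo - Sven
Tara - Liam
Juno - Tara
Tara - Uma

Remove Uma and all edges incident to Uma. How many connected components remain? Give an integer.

1

Uma's neighbors (Leo and Tara) remain reachable from one another through other ties, so the rest of the network stays in one piece.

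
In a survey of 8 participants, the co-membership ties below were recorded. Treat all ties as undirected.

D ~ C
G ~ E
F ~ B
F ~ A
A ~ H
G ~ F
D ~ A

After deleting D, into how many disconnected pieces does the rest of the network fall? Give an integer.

Without D, the remaining ties split the others into: {A, B, E, F, G, H}; {C}.
That's 2 separate components.

2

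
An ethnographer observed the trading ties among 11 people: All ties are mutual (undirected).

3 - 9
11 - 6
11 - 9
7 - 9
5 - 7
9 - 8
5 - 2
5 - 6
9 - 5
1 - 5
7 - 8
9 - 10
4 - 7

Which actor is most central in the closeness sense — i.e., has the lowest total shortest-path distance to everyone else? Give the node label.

Farness (sum of distances to all others) for each node — 1:24, 2:24, 3:23, 4:25, 5:15, 6:22, 7:16, 8:21, 9:14, 10:23, 11:21.
The smallest farness is 14, for 9, so 9 has the highest closeness.

9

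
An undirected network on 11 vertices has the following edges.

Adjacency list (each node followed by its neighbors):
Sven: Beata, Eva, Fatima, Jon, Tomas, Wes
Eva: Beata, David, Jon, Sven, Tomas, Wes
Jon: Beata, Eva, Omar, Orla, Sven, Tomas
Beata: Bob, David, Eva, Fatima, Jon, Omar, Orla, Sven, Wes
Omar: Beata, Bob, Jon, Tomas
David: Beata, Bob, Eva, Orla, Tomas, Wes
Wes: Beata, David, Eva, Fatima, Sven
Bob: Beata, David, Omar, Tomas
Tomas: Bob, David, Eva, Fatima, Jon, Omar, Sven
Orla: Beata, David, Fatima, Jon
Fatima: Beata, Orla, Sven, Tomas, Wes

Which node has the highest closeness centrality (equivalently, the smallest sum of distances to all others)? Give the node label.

Farness (sum of distances to all others) for each node — Beata:11, Bob:16, David:14, Eva:14, Fatima:15, Jon:14, Omar:16, Orla:16, Sven:14, Tomas:13, Wes:15.
The smallest farness is 11, for Beata, so Beata has the highest closeness.

Beata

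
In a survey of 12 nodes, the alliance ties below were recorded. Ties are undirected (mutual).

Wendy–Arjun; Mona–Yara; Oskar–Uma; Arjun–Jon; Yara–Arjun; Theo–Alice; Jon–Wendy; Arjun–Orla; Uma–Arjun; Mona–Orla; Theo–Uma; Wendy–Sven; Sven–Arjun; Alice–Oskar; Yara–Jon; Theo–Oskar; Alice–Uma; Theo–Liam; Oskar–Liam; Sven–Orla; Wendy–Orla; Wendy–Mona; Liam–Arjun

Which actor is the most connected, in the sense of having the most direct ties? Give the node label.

Arjun

Degrees — Alice:3, Arjun:7, Jon:3, Liam:3, Mona:3, Orla:4, Oskar:4, Sven:3, Theo:4, Uma:4, Wendy:5, Yara:3.
The maximum is 7, attained only by Arjun.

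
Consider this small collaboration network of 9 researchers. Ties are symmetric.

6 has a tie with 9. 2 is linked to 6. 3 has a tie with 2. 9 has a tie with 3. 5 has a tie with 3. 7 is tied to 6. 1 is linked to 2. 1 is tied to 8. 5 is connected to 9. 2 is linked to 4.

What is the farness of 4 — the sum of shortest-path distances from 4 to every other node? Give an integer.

19

Distances from 4: 1:2, 2:1, 3:2, 5:3, 6:2, 7:3, 8:3, 9:3.
Sum = 2 + 1 + 2 + 3 + 2 + 3 + 3 + 3 = 19.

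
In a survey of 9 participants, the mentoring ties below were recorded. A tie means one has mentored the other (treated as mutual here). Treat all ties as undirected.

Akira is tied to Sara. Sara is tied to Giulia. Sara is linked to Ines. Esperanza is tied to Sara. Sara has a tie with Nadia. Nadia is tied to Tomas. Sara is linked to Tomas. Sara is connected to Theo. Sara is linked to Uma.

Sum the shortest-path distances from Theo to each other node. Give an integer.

Distances from Theo: Akira:2, Esperanza:2, Giulia:2, Ines:2, Nadia:2, Sara:1, Tomas:2, Uma:2.
Sum = 2 + 2 + 2 + 2 + 2 + 1 + 2 + 2 = 15.

15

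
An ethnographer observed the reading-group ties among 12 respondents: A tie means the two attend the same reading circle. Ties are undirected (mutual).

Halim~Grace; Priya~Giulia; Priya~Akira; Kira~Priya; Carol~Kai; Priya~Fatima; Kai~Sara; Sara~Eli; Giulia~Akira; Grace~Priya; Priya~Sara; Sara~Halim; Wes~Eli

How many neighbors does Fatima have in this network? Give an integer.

1

Fatima is directly tied to Priya. That is 1 neighbor, so the degree of Fatima is 1.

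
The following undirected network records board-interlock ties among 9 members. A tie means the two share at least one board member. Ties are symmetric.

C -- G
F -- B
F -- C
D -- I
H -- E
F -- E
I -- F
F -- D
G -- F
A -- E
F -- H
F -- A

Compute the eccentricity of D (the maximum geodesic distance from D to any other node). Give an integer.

2

Distances from D: A:2, B:2, C:2, E:2, F:1, G:2, H:2, I:1.
The largest is 2 (to H, E, A, G, B, and C), so the eccentricity of D is 2.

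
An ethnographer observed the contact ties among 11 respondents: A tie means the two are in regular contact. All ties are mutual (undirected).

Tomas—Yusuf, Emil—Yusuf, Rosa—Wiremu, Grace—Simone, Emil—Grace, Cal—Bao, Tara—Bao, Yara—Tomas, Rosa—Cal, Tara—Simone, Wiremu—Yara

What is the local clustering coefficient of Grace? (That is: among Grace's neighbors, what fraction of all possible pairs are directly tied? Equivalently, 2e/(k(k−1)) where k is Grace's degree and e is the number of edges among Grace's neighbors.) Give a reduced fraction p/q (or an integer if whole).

Grace's neighbors: Emil and Simone (k = 2).
Possible neighbor pairs: C(2,2) = 1. Edges among them: none → e = 0.
Clustering(Grace) = 0/1.

0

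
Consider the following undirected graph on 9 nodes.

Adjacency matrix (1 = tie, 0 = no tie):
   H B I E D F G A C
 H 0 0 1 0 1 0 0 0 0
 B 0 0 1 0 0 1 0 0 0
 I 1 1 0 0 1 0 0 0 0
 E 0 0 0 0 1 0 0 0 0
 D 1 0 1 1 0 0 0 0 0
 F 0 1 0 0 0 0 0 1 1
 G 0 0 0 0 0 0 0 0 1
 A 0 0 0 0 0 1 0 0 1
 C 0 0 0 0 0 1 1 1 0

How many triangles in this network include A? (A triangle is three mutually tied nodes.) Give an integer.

1

A's neighbors: C and F.
Neighbor pairs that are themselves tied: A–C–F. Each forms one triangle with A, for 1 in total.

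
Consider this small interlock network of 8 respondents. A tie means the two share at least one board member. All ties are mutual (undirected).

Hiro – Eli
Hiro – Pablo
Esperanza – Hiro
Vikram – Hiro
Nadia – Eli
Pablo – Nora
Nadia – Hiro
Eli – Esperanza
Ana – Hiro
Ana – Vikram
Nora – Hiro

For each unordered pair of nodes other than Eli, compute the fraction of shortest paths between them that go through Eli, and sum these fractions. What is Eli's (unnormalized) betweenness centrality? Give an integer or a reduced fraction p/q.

Pairs whose geodesics pass through Eli — Esperanza–Nadia: 1/2.
All other pairs contribute 0.
Summing the contributions gives betweenness(Eli) = 1/2.

1/2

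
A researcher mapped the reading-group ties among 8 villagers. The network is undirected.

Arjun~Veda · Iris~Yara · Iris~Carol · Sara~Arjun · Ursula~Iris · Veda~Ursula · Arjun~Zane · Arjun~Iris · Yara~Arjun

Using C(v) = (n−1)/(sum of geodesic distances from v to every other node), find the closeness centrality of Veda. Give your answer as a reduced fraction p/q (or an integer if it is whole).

7/13

Distances from Veda: Arjun:1, Carol:3, Iris:2, Sara:2, Ursula:1, Yara:2, Zane:2. Sum = 13.
n = 8, so closeness = 7/13.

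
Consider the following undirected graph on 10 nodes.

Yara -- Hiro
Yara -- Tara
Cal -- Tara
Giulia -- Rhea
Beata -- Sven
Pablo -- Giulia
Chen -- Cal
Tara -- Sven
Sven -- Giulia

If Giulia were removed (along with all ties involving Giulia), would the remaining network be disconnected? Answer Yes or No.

Removing Giulia leaves {Beata, Cal, Chen, Hiro, Sven, Tara, and Yara} with no path to {Pablo}, so the network splits into 3 components. Giulia is a cut vertex.

Yes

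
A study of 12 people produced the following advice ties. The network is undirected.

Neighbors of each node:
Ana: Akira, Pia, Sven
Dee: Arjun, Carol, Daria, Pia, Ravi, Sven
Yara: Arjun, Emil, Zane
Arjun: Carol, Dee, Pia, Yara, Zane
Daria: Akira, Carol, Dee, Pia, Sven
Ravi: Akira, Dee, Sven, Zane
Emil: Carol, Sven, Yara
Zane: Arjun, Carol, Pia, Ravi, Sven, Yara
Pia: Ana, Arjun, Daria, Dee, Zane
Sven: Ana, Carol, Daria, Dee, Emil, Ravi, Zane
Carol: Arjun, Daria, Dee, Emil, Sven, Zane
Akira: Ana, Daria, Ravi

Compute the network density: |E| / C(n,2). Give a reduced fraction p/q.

14/33

There are 28 edges and 12 nodes, so the maximum possible is C(12,2) = 66.
Density = 28/66 = 14/33.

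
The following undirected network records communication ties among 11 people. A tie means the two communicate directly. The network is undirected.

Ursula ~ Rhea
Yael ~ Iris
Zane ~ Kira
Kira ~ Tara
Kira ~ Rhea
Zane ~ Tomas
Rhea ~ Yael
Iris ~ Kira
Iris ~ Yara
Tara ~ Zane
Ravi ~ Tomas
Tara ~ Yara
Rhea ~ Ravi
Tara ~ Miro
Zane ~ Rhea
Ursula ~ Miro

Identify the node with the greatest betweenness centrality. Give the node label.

Rhea

Unnormalized betweenness of each node: Iris:17/5, Kira:101/15, Miro:2, Ravi:3/2, Rhea:479/30, Tara:48/5, Tomas:31/30, Ursula:3, Yael:39/20, Yara:5/4, Zane:257/30.
Rhea has the largest value, 479/30, making it the main broker — the node through which the most shortest paths run.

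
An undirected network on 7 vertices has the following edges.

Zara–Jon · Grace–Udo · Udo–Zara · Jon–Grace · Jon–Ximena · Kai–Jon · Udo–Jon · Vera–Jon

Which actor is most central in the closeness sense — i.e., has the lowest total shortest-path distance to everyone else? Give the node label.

Jon

Farness (sum of distances to all others) for each node — Grace:10, Jon:6, Kai:11, Udo:9, Vera:11, Ximena:11, Zara:10.
The smallest farness is 6, for Jon, so Jon has the highest closeness.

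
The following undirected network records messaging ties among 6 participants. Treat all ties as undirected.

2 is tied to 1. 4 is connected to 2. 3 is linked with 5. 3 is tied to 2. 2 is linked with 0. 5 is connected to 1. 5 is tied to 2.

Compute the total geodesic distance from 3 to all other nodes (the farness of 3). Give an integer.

8

Distances from 3: 0:2, 1:2, 2:1, 4:2, 5:1.
Sum = 2 + 2 + 1 + 2 + 1 = 8.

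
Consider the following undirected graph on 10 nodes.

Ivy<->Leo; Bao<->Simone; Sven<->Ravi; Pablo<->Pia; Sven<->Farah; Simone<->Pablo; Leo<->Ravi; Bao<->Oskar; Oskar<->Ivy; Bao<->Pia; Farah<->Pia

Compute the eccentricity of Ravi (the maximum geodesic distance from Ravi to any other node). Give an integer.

5

Distances from Ravi: Bao:4, Farah:2, Ivy:2, Leo:1, Oskar:3, Pablo:4, Pia:3, Simone:5, Sven:1.
The largest is 5 (to Simone), so the eccentricity of Ravi is 5.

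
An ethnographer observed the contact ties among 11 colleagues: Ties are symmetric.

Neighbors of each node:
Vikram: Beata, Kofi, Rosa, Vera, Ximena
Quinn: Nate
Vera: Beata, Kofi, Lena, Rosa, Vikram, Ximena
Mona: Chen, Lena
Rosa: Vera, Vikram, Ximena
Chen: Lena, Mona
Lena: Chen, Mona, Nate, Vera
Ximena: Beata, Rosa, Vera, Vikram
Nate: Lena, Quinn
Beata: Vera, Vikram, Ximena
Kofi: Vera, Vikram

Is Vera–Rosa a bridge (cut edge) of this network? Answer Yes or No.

Even without that edge, Vera still reaches Rosa via Vera – Vikram – Rosa, so the network stays connected. Not a bridge.

No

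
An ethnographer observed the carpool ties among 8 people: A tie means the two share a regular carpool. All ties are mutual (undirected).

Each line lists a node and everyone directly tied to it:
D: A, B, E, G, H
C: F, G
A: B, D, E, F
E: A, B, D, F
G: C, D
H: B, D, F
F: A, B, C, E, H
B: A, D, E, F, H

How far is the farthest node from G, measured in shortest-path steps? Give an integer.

Distances from G: A:2, B:2, C:1, D:1, E:2, F:2, H:2.
The largest is 2 (to F, H, E, B, and A), so the eccentricity of G is 2.

2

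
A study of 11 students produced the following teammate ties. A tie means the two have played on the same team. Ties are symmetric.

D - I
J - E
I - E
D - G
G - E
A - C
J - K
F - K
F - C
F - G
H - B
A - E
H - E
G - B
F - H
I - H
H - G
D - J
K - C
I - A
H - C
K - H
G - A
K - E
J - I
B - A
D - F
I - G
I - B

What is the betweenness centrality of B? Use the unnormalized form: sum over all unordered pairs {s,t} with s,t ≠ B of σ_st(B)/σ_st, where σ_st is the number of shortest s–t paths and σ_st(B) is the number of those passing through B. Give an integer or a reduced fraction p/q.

1/5

Pairs whose geodesics pass through B — A–H: 1/5.
All other pairs contribute 0.
Summing the contributions gives betweenness(B) = 1/5.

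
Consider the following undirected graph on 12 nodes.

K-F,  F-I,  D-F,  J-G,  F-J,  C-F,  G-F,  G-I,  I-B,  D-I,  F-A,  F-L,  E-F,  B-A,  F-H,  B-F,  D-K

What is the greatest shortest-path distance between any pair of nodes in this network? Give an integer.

Eccentricity of each node (its greatest distance to any other): A:2, B:2, C:2, D:2, E:2, F:1, G:2, H:2, I:2, J:2, K:2, L:2.
The maximum eccentricity is 2, realized for instance by the pair B–J via B – F – J. So the diameter is 2.

2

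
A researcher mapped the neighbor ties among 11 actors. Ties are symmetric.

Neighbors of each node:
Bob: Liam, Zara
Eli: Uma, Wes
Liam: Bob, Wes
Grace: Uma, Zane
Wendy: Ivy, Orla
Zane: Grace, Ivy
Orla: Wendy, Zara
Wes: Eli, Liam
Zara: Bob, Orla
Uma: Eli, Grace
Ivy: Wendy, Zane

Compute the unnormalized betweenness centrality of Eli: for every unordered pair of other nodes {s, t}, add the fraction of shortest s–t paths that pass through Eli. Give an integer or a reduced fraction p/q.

10

Pairs whose geodesics pass through Eli — Ivy–Wes: 1; Zane–Wes: 1; Zane–Liam: 1; Grace–Wes: 1; Grace–Liam: 1; Grace–Bob: 1; Uma–Wes: 1; Uma–Liam: 1; Uma–Bob: 1; Uma–Zara: 1.
All other pairs contribute 0.
Summing the contributions gives betweenness(Eli) = 10.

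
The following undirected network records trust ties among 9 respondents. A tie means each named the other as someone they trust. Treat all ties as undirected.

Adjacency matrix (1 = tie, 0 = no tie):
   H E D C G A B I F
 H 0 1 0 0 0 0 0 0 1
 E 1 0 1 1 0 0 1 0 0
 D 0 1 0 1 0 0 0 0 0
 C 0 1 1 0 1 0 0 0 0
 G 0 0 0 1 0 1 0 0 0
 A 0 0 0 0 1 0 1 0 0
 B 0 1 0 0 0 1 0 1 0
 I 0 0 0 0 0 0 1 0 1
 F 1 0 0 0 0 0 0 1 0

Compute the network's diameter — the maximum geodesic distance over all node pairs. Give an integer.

4

Eccentricity of each node (its greatest distance to any other): A:3, B:2, C:3, D:3, E:2, F:4, G:4, H:3, I:3.
The maximum eccentricity is 4, realized for instance by the pair G–F via G – C – E – H – F. So the diameter is 4.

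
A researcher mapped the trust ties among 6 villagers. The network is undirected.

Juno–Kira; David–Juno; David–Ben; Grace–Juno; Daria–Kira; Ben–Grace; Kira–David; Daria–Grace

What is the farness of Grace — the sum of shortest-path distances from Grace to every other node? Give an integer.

7

Distances from Grace: Ben:1, Daria:1, David:2, Juno:1, Kira:2.
Sum = 1 + 1 + 2 + 1 + 2 = 7.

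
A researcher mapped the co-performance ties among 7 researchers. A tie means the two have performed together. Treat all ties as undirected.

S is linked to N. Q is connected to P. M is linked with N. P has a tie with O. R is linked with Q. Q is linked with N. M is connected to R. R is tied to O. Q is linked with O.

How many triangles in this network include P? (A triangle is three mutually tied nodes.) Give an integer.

P's neighbors: O and Q.
Neighbor pairs that are themselves tied: P–O–Q. Each forms one triangle with P, for 1 in total.

1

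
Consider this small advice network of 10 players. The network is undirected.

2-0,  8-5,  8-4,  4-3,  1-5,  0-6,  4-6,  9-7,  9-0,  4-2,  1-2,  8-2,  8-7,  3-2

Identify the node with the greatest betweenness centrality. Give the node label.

2

Unnormalized betweenness of each node: 0:37/6, 1:4/3, 2:25/2, 3:0, 4:35/6, 5:1, 6:5/6, 7:7/3, 8:21/2, 9:3/2.
2 has the largest value, 25/2, making it the main broker — the node through which the most shortest paths run.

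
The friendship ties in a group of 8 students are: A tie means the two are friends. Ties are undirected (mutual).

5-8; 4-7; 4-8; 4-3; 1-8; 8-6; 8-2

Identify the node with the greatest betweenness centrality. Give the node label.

8

Unnormalized betweenness of each node: 1:0, 2:0, 3:0, 4:11, 5:0, 6:0, 7:0, 8:18.
8 has the largest value, 18, making it the main broker — the node through which the most shortest paths run.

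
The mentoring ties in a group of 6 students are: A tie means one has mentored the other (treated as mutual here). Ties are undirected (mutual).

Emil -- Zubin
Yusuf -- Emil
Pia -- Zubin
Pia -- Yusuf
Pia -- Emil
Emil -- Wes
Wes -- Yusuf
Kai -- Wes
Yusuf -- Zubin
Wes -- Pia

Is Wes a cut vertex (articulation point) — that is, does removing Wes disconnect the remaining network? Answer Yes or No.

Removing Wes leaves {Emil, Pia, Yusuf, and Zubin} with no path to {Kai}, so the network splits into 2 components. Wes is a cut vertex.

Yes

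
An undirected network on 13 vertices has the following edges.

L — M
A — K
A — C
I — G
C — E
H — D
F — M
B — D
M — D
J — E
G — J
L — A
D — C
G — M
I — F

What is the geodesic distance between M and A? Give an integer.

One shortest route is M – L – A, which uses 2 edges, and M and A are not directly tied, so nothing shorter exists. So d(M,A) = 2.

2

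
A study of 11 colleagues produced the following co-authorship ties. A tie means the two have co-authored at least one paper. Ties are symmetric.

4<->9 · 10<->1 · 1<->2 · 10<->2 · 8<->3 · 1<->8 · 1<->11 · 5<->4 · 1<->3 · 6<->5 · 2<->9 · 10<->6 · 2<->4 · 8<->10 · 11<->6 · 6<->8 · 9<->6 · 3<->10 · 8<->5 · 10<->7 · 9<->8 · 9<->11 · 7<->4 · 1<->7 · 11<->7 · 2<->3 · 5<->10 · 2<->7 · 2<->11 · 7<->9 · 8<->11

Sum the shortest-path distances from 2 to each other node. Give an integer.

Distances from 2: 1:1, 3:1, 4:1, 5:2, 6:2, 7:1, 8:2, 9:1, 10:1, 11:1.
Sum = 1 + 1 + 1 + 2 + 2 + 1 + 2 + 1 + 1 + 1 = 13.

13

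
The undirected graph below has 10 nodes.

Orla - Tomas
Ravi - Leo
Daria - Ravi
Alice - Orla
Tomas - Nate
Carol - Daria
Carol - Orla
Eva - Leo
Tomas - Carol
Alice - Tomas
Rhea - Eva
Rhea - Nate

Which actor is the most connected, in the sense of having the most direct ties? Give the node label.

Degrees — Alice:2, Carol:3, Daria:2, Eva:2, Leo:2, Nate:2, Orla:3, Ravi:2, Rhea:2, Tomas:4.
The maximum is 4, attained only by Tomas.

Tomas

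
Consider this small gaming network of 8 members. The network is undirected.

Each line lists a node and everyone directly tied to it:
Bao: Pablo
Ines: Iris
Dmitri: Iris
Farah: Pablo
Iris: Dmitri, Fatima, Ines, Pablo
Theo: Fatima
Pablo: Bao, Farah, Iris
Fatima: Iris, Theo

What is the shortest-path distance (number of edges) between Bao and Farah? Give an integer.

One shortest route is Bao – Pablo – Farah, which uses 2 edges, and Bao and Farah are not directly tied, so nothing shorter exists. So d(Bao,Farah) = 2.

2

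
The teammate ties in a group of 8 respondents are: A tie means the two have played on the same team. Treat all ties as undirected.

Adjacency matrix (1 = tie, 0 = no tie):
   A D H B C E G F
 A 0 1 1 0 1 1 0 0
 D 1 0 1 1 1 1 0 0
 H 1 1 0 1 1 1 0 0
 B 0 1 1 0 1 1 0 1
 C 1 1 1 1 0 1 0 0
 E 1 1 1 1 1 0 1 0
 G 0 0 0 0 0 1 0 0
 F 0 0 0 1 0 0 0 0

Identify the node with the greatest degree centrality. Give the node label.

Degrees — A:4, B:5, C:5, D:5, E:6, F:1, G:1, H:5.
The maximum is 6, attained only by E.

E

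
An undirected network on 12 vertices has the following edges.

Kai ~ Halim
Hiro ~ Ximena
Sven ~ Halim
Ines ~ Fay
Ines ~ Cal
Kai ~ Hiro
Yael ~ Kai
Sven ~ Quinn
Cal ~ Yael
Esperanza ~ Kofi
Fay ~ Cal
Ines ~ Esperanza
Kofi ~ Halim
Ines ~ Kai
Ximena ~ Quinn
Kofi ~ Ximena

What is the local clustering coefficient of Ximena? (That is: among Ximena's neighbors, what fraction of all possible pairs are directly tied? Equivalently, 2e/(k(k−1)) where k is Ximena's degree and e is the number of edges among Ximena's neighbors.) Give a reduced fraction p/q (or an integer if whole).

Ximena's neighbors: Hiro, Kofi, and Quinn (k = 3).
Possible neighbor pairs: C(3,2) = 3. Edges among them: none → e = 0.
Clustering(Ximena) = 0/3 = 0.

0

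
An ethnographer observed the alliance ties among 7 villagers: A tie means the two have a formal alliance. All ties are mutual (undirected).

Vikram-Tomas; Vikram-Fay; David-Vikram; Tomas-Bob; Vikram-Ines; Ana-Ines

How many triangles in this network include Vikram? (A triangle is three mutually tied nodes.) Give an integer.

0

Vikram's neighbors are David, Fay, Ines, and Tomas, but none of them are tied to each other, so no triangle contains Vikram.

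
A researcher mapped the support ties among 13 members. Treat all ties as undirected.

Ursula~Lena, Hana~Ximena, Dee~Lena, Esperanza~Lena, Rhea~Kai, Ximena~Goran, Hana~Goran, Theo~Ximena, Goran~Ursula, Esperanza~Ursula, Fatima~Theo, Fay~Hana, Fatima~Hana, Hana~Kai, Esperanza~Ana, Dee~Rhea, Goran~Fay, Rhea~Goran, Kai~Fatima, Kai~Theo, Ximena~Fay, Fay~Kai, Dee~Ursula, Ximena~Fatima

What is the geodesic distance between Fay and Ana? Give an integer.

4

One shortest route is Fay – Goran – Ursula – Esperanza – Ana, which uses 4 edges, and at distance 3 from Fay we only reach {Dee, Esperanza, Lena}, which does not include Ana. So d(Fay,Ana) = 4.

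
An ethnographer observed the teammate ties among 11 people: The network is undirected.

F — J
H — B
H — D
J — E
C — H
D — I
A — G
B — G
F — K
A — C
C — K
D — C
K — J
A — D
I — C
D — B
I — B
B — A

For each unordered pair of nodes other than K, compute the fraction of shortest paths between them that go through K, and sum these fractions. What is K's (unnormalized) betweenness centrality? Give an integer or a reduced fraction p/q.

21

Pairs whose geodesics pass through K — C–E: 1; C–J: 1; C–F: 1; I–E: 1; I–J: 1; I–F: 1; B–E: 4/4; B–J: 4/4; B–F: 4/4; A–E: 1; A–J: 1; A–F: 1; G–E: 1; G–J: 1 … (+7 more pairs).
All other pairs contribute 0.
Summing the contributions gives betweenness(K) = 21.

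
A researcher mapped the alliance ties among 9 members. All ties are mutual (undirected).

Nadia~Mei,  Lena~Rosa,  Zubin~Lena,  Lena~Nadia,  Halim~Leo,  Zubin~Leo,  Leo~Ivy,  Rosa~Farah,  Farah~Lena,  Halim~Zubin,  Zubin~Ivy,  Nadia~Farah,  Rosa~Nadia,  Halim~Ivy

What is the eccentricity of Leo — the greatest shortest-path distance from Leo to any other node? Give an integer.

4

Distances from Leo: Farah:3, Halim:1, Ivy:1, Lena:2, Mei:4, Nadia:3, Rosa:3, Zubin:1.
The largest is 4 (to Mei), so the eccentricity of Leo is 4.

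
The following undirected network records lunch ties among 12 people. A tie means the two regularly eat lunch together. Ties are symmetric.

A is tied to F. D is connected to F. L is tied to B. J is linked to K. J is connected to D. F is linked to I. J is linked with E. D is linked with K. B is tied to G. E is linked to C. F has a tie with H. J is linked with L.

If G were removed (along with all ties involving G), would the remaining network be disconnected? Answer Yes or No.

Even without G, every remaining node can still reach every other (the residual graph is connected), so G is not a cut vertex.

No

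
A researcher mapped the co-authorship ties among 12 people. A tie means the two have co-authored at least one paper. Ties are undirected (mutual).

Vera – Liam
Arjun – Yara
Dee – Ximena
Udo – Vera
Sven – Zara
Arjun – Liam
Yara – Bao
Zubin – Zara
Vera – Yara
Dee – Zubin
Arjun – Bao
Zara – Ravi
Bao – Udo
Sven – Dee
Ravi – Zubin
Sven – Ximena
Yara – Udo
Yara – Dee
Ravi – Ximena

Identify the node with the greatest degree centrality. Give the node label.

Yara

Degrees — Arjun:3, Bao:3, Dee:4, Liam:2, Ravi:3, Sven:3, Udo:3, Vera:3, Ximena:3, Yara:5, Zara:3, Zubin:3.
The maximum is 5, attained only by Yara.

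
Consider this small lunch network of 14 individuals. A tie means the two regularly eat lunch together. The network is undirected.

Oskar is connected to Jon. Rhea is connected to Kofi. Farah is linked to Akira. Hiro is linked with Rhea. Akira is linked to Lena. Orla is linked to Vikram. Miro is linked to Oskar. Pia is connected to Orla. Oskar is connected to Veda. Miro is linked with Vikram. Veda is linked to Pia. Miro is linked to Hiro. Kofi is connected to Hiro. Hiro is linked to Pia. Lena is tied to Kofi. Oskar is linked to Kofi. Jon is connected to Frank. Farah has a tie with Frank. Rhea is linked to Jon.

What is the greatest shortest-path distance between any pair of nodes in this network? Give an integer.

Eccentricity of each node (its greatest distance to any other): Akira:5, Farah:6, Frank:5, Hiro:4, Jon:4, Kofi:3, Lena:4, Miro:4, Orla:6, Oskar:3, Pia:5, Rhea:3, Veda:4, Vikram:5.
The maximum eccentricity is 6, realized for instance by the pair Farah–Orla via Farah – Frank – Jon – Oskar – Miro – Vikram – Orla. So the diameter is 6.

6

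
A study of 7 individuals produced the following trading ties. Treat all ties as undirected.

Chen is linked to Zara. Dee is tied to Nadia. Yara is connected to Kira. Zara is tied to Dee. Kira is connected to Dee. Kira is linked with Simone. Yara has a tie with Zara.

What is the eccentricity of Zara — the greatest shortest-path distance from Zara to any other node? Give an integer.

Distances from Zara: Chen:1, Dee:1, Kira:2, Nadia:2, Simone:3, Yara:1.
The largest is 3 (to Simone), so the eccentricity of Zara is 3.

3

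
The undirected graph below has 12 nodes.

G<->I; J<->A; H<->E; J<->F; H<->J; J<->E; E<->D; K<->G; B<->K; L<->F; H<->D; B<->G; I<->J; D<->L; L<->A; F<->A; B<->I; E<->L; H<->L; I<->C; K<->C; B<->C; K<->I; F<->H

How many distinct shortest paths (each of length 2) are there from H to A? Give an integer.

The shortest distance is 2. The length-2 paths are: H–F–A; H–L–A; H–J–A.
That gives 3 distinct shortest paths.

3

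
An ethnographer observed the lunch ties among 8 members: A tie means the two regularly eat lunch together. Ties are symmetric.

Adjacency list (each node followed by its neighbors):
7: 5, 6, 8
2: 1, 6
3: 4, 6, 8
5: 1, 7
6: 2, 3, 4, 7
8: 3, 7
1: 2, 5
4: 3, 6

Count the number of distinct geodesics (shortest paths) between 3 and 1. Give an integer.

1

The shortest distance is 3, and the only length-3 path is 3–6–2–1. So there is exactly 1 shortest path.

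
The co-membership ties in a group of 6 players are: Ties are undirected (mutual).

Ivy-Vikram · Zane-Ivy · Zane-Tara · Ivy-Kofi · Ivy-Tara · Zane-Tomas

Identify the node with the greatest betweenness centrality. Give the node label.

Unnormalized betweenness of each node: Ivy:7, Kofi:0, Tara:0, Tomas:0, Vikram:0, Zane:4.
Ivy has the largest value, 7, making it the main broker — the node through which the most shortest paths run.

Ivy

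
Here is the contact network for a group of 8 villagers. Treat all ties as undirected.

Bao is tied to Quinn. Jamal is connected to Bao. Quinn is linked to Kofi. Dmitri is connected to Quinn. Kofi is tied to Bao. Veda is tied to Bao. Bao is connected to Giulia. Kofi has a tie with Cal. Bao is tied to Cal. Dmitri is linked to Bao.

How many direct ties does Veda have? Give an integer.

Veda is directly tied to Bao. That is 1 neighbor, so the degree of Veda is 1.

1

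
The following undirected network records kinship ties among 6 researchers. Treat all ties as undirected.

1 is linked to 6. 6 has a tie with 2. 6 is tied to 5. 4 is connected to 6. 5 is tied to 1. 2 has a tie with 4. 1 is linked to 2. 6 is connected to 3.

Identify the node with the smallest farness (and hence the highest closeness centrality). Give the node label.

Farness (sum of distances to all others) for each node — 1:7, 2:7, 3:9, 4:8, 5:8, 6:5.
The smallest farness is 5, for 6, so 6 has the highest closeness.

6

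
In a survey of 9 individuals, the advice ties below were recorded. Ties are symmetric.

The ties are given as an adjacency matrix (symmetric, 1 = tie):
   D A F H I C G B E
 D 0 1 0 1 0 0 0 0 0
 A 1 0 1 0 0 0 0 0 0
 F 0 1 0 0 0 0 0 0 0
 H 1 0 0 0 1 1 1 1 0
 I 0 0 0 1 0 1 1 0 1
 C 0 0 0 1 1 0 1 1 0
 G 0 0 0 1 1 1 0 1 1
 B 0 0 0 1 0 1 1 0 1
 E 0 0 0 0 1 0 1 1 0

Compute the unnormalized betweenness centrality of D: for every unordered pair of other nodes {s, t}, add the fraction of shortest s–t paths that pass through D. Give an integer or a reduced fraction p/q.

Pairs whose geodesics pass through D — A–H: 1; A–I: 1; A–C: 1; A–G: 1; A–B: 1; A–E: 3/3; F–H: 1; F–I: 1; F–C: 1; F–G: 1; F–B: 1; F–E: 3/3.
All other pairs contribute 0.
Summing the contributions gives betweenness(D) = 12.

12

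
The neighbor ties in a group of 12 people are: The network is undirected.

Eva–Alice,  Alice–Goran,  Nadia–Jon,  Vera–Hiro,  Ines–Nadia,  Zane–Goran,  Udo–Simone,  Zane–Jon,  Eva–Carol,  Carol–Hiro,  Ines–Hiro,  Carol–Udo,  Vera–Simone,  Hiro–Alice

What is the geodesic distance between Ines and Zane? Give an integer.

One shortest route is Ines – Nadia – Jon – Zane, which uses 3 edges, and at distance 2 from Ines we only reach {Alice, Carol, Jon, Vera}, which does not include Zane. So d(Ines,Zane) = 3.

3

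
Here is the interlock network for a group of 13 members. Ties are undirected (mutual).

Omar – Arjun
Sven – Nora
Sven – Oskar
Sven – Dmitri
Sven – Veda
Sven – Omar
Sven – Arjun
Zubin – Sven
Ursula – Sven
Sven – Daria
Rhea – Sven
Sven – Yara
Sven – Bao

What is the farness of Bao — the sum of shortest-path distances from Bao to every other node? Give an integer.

Distances from Bao: Arjun:2, Daria:2, Dmitri:2, Nora:2, Omar:2, Oskar:2, Rhea:2, Sven:1, Ursula:2, Veda:2, Yara:2, Zubin:2.
Sum = 2 + 2 + 2 + 2 + 2 + 2 + 2 + 1 + 2 + 2 + 2 + 2 = 23.

23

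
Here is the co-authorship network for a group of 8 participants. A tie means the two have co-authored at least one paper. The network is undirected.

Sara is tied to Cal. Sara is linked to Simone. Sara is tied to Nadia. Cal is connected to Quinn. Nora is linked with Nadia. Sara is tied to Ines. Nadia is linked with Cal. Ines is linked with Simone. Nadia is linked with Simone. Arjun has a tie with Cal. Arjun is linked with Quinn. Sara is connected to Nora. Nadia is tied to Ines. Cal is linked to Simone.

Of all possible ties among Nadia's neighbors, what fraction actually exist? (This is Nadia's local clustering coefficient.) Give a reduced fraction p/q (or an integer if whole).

Nadia's neighbors: Cal, Ines, Nora, Sara, and Simone (k = 5).
Possible neighbor pairs: C(5,2) = 10. Edges among them: Cal–Sara, Cal–Simone, Ines–Sara, Ines–Simone, Nora–Sara, Sara–Simone → e = 6.
Clustering(Nadia) = 6/10 = 3/5.

3/5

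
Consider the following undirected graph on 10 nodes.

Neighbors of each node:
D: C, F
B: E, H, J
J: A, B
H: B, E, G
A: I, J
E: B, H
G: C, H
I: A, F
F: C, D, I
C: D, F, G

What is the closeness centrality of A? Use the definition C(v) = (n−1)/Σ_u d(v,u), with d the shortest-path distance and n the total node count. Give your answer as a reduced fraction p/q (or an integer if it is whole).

Distances from A: B:2, C:3, D:3, E:3, F:2, G:4, H:3, I:1, J:1. Sum = 22.
n = 10, so closeness = 9/22.

9/22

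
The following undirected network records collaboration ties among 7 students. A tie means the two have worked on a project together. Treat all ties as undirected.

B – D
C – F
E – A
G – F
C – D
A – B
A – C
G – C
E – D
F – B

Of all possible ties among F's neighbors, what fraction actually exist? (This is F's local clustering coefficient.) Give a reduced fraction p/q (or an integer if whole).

F's neighbors: B, C, and G (k = 3).
Possible neighbor pairs: C(3,2) = 3. Edges among them: C–G → e = 1.
Clustering(F) = 1/3.

1/3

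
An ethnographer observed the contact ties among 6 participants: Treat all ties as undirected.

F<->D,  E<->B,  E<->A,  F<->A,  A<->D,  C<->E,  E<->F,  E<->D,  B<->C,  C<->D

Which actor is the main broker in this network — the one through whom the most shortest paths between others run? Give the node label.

E

Unnormalized betweenness of each node: A:0, B:0, C:1/2, D:1, E:7/2, F:0.
E has the largest value, 7/2, making it the main broker — the node through which the most shortest paths run.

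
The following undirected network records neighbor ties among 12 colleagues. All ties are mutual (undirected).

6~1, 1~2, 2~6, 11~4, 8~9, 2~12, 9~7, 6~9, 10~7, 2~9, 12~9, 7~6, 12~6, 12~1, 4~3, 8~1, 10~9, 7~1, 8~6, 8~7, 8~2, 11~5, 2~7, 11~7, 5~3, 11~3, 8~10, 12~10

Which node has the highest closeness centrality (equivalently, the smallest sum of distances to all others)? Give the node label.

Farness (sum of distances to all others) for each node — 1:20, 2:19, 3:27, 4:28, 5:28, 6:19, 7:15, 8:19, 9:19, 10:21, 11:19, 12:24.
The smallest farness is 15, for 7, so 7 has the highest closeness.

7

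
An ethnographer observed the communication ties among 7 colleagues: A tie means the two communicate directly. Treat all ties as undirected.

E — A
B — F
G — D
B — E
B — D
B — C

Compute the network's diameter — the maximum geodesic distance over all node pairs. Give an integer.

4

Eccentricity of each node (its greatest distance to any other): A:4, B:2, C:3, D:3, E:3, F:3, G:4.
The maximum eccentricity is 4, realized for instance by the pair A–G via A – E – B – D – G. So the diameter is 4.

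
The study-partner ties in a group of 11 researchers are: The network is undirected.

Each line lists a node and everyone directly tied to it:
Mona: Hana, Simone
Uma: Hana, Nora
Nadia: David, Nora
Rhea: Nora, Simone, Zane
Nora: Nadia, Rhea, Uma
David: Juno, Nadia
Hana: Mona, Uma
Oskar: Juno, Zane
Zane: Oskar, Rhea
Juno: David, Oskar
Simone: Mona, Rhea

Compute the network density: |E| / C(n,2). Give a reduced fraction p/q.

12/55

There are 12 edges and 11 nodes, so the maximum possible is C(11,2) = 55.
Density = 12/55.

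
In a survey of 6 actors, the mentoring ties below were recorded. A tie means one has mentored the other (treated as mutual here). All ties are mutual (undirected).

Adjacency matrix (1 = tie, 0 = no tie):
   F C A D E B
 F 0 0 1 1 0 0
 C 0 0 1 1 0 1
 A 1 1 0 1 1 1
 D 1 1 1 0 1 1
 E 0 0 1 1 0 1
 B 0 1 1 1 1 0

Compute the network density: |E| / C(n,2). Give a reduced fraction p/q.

11/15

There are 11 edges and 6 nodes, so the maximum possible is C(6,2) = 15.
Density = 11/15.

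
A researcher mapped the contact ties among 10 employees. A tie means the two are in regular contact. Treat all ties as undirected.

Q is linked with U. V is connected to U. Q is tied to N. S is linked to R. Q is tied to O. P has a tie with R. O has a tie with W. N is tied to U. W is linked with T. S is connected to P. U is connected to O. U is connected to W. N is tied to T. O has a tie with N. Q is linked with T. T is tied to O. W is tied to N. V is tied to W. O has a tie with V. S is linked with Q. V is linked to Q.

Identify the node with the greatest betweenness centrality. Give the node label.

Unnormalized betweenness of each node: N:21/20, O:49/30, P:0, Q:113/6, R:0, S:14, T:4/5, U:21/20, V:4/5, W:5/6.
Q has the largest value, 113/6, making it the main broker — the node through which the most shortest paths run.

Q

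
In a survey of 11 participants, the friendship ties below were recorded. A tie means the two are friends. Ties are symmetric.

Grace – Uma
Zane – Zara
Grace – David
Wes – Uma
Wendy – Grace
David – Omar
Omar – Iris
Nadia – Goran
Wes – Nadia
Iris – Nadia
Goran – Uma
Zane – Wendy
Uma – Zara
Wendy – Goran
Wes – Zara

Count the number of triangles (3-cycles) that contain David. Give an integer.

David's neighbors are Grace and Omar, but none of them are tied to each other, so no triangle contains David.

0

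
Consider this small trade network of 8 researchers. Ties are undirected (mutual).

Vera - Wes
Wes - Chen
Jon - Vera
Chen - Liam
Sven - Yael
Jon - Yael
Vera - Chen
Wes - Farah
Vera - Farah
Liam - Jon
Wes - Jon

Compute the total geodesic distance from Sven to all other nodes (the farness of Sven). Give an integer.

20

Distances from Sven: Chen:4, Farah:4, Jon:2, Liam:3, Vera:3, Wes:3, Yael:1.
Sum = 4 + 4 + 2 + 3 + 3 + 3 + 1 = 20.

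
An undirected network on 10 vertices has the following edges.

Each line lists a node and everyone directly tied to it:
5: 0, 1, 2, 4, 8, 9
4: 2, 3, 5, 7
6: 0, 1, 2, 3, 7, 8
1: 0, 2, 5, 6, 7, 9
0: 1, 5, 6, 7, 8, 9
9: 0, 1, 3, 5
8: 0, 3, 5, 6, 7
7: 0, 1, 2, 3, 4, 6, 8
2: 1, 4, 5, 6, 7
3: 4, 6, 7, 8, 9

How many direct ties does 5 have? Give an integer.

6

5 is directly tied to 0, 1, 2, 4, 8, and 9. That is 6 neighbors, so the degree of 5 is 6.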